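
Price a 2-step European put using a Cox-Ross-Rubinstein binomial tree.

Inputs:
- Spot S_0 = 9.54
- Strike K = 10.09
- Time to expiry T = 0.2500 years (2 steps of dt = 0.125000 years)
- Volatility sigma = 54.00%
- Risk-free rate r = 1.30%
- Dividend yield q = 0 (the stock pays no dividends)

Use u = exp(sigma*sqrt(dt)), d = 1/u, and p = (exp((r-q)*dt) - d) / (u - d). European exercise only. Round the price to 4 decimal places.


dt = T/N = 0.125000
u = exp(sigma*sqrt(dt)) = 1.210361; d = 1/u = 0.826200
p = (exp((r-q)*dt) - d) / (u - d) = 0.456648
Discount per step: exp(-r*dt) = 0.998376
Stock lattice S(k, i) with i counting down-moves:
  k=0: S(0,0) = 9.5400
  k=1: S(1,0) = 11.5468; S(1,1) = 7.8819
  k=2: S(2,0) = 13.9759; S(2,1) = 9.5400; S(2,2) = 6.5121
Terminal payoffs V(N, i) = max(K - S_T, 0):
  V(2,0) = 0.000000; V(2,1) = 0.550000; V(2,2) = 3.577940
Backward induction: V(k, i) = exp(-r*dt) * [p * V(k+1, i) + (1-p) * V(k+1, i+1)].
  V(1,0) = exp(-r*dt) * [p*0.000000 + (1-p)*0.550000] = 0.298358
  V(1,1) = exp(-r*dt) * [p*0.550000 + (1-p)*3.577940] = 2.191672
  V(0,0) = exp(-r*dt) * [p*0.298358 + (1-p)*2.191672] = 1.324939

Answer: Price = V(0,0) = 1.3249


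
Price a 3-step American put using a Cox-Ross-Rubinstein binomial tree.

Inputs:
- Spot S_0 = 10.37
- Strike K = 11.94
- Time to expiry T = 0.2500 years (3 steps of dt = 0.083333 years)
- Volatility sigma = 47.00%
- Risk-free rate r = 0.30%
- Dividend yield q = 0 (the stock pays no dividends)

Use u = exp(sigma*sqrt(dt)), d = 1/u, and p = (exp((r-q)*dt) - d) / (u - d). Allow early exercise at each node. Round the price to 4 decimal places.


Answer: Price = V(0,0) = 1.9355

Derivation:
dt = T/N = 0.083333
u = exp(sigma*sqrt(dt)) = 1.145312; d = 1/u = 0.873124
p = (exp((r-q)*dt) - d) / (u - d) = 0.467051
Discount per step: exp(-r*dt) = 0.999750
Stock lattice S(k, i) with i counting down-moves:
  k=0: S(0,0) = 10.3700
  k=1: S(1,0) = 11.8769; S(1,1) = 9.0543
  k=2: S(2,0) = 13.6027; S(2,1) = 10.3700; S(2,2) = 7.9055
  k=3: S(3,0) = 15.5794; S(3,1) = 11.8769; S(3,2) = 9.0543; S(3,3) = 6.9025
Terminal payoffs V(N, i) = max(K - S_T, 0):
  V(3,0) = 0.000000; V(3,1) = 0.063112; V(3,2) = 2.885701; V(3,3) = 5.037490
Backward induction: V(k, i) = exp(-r*dt) * [p * V(k+1, i) + (1-p) * V(k+1, i+1)]; then take max(V_cont, immediate exercise) for American.
  V(2,0) = exp(-r*dt) * [p*0.000000 + (1-p)*0.063112] = 0.033627; exercise = 0.000000; V(2,0) = max -> 0.033627
  V(2,1) = exp(-r*dt) * [p*0.063112 + (1-p)*2.885701] = 1.567015; exercise = 1.570000; V(2,1) = max -> 1.570000
  V(2,2) = exp(-r*dt) * [p*2.885701 + (1-p)*5.037490] = 4.031486; exercise = 4.034471; V(2,2) = max -> 4.034471
  V(1,0) = exp(-r*dt) * [p*0.033627 + (1-p)*1.570000] = 0.852222; exercise = 0.063112; V(1,0) = max -> 0.852222
  V(1,1) = exp(-r*dt) * [p*1.570000 + (1-p)*4.034471] = 2.882716; exercise = 2.885701; V(1,1) = max -> 2.885701
  V(0,0) = exp(-r*dt) * [p*0.852222 + (1-p)*2.885701] = 1.935478; exercise = 1.570000; V(0,0) = max -> 1.935478


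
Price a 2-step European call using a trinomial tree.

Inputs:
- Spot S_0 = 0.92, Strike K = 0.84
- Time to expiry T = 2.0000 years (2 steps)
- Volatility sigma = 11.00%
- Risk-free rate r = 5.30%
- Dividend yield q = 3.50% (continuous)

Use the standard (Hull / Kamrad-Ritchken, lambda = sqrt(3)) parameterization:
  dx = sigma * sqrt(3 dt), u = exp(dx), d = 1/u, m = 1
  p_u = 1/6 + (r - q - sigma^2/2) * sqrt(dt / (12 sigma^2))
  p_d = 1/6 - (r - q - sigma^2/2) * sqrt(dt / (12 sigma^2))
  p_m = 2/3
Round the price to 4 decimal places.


dt = T/N = 1.000000; dx = sigma*sqrt(3*dt) = 0.190526
u = exp(dx) = 1.209885; d = 1/u = 0.826525
p_u = 0.198027, p_m = 0.666667, p_d = 0.135306
Discount per step: exp(-r*dt) = 0.948380
Stock lattice S(k, j) with j the centered position index:
  k=0: S(0,+0) = 0.9200
  k=1: S(1,-1) = 0.7604; S(1,+0) = 0.9200; S(1,+1) = 1.1131
  k=2: S(2,-2) = 0.6285; S(2,-1) = 0.7604; S(2,+0) = 0.9200; S(2,+1) = 1.1131; S(2,+2) = 1.3467
Terminal payoffs V(N, j) = max(S_T - K, 0):
  V(2,-2) = 0.000000; V(2,-1) = 0.000000; V(2,+0) = 0.080000; V(2,+1) = 0.273095; V(2,+2) = 0.506717
Backward induction: V(k, j) = exp(-r*dt) * [p_u * V(k+1, j+1) + p_m * V(k+1, j) + p_d * V(k+1, j-1)]
  V(1,-1) = exp(-r*dt) * [p_u*0.080000 + p_m*0.000000 + p_d*0.000000] = 0.015024
  V(1,+0) = exp(-r*dt) * [p_u*0.273095 + p_m*0.080000 + p_d*0.000000] = 0.101869
  V(1,+1) = exp(-r*dt) * [p_u*0.506717 + p_m*0.273095 + p_d*0.080000] = 0.278095
  V(0,+0) = exp(-r*dt) * [p_u*0.278095 + p_m*0.101869 + p_d*0.015024] = 0.118562

Answer: Price = V(0,0) = 0.1186


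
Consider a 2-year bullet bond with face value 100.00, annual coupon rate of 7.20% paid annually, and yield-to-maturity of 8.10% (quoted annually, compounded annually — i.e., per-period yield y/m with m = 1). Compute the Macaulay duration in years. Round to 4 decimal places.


Coupon per period c = face * coupon_rate / m = 7.200000
Periods per year m = 1; per-period yield y/m = 0.081000
Number of cashflows N = 2
Cashflows (t years, CF_t, discount factor 1/(1+y/m)^(m*t), PV):
  t = 1.0000: CF_t = 7.200000, DF = 0.925069, PV = 6.660500
  t = 2.0000: CF_t = 107.200000, DF = 0.855753, PV = 91.736760
Price P = sum_t PV_t = 98.397260
Macaulay numerator sum_t t * PV_t:
  t * PV_t at t = 1.0000: 6.660500
  t * PV_t at t = 2.0000: 183.473520
Macaulay duration D = (sum_t t * PV_t) / P = 190.134020 / 98.397260 = 1.932310

Answer: Macaulay duration = 1.9323 years


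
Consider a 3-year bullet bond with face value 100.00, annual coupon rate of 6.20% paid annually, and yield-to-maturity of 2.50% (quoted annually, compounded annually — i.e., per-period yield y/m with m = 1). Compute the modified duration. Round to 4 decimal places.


Answer: Modified duration = 2.7680

Derivation:
Coupon per period c = face * coupon_rate / m = 6.200000
Periods per year m = 1; per-period yield y/m = 0.025000
Number of cashflows N = 3
Cashflows (t years, CF_t, discount factor 1/(1+y/m)^(m*t), PV):
  t = 1.0000: CF_t = 6.200000, DF = 0.975610, PV = 6.048780
  t = 2.0000: CF_t = 6.200000, DF = 0.951814, PV = 5.901249
  t = 3.0000: CF_t = 106.200000, DF = 0.928599, PV = 98.617257
Price P = sum_t PV_t = 110.567287
First compute Macaulay numerator sum_t t * PV_t:
  t * PV_t at t = 1.0000: 6.048780
  t * PV_t at t = 2.0000: 11.802499
  t * PV_t at t = 3.0000: 295.851772
Macaulay duration D = 313.703051 / 110.567287 = 2.837214
Modified duration = D / (1 + y/m) = 2.837214 / (1 + 0.025000) = 2.768014


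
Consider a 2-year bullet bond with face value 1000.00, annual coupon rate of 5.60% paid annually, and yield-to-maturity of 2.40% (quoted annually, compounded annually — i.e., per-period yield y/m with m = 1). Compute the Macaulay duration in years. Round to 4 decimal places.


Answer: Macaulay duration = 1.9485 years

Derivation:
Coupon per period c = face * coupon_rate / m = 56.000000
Periods per year m = 1; per-period yield y/m = 0.024000
Number of cashflows N = 2
Cashflows (t years, CF_t, discount factor 1/(1+y/m)^(m*t), PV):
  t = 1.0000: CF_t = 56.000000, DF = 0.976562, PV = 54.687500
  t = 2.0000: CF_t = 1056.000000, DF = 0.953674, PV = 1007.080078
Price P = sum_t PV_t = 1061.767578
Macaulay numerator sum_t t * PV_t:
  t * PV_t at t = 1.0000: 54.687500
  t * PV_t at t = 2.0000: 2014.160156
Macaulay duration D = (sum_t t * PV_t) / P = 2068.847656 / 1061.767578 = 1.948494


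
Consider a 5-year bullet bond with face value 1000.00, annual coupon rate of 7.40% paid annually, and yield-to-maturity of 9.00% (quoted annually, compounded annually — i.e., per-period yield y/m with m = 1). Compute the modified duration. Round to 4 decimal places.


Coupon per period c = face * coupon_rate / m = 74.000000
Periods per year m = 1; per-period yield y/m = 0.090000
Number of cashflows N = 5
Cashflows (t years, CF_t, discount factor 1/(1+y/m)^(m*t), PV):
  t = 1.0000: CF_t = 74.000000, DF = 0.917431, PV = 67.889908
  t = 2.0000: CF_t = 74.000000, DF = 0.841680, PV = 62.284320
  t = 3.0000: CF_t = 74.000000, DF = 0.772183, PV = 57.141578
  t = 4.0000: CF_t = 74.000000, DF = 0.708425, PV = 52.423466
  t = 5.0000: CF_t = 1074.000000, DF = 0.649931, PV = 698.026309
Price P = sum_t PV_t = 937.765580
First compute Macaulay numerator sum_t t * PV_t:
  t * PV_t at t = 1.0000: 67.889908
  t * PV_t at t = 2.0000: 124.568639
  t * PV_t at t = 3.0000: 171.424733
  t * PV_t at t = 4.0000: 209.693862
  t * PV_t at t = 5.0000: 3490.131544
Macaulay duration D = 4063.708687 / 937.765580 = 4.333395
Modified duration = D / (1 + y/m) = 4.333395 / (1 + 0.090000) = 3.975592

Answer: Modified duration = 3.9756


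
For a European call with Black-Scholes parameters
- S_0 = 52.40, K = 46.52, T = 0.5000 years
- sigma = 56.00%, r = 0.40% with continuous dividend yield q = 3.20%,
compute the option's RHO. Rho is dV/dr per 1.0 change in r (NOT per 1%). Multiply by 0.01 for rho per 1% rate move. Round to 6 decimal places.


Answer: Rho = 12.228961

Derivation:
d1 = 0.4632162167; d2 = 0.0672364192
phi(d1) = 0.3583578665; exp(-qT) = 0.9841273201; exp(-rT) = 0.9980019987
N(d2) = 0.5268032538
Rho = K*T*exp(-rT)*N(d2) = 46.5200 * 0.5000 * 0.9980019987 * 0.5268032538 = 12.228961


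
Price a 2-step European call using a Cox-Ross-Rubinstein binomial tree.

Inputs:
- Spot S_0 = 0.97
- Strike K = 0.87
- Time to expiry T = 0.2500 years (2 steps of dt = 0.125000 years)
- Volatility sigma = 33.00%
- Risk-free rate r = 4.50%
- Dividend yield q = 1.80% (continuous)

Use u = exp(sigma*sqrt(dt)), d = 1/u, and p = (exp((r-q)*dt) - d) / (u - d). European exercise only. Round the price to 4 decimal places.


dt = T/N = 0.125000
u = exp(sigma*sqrt(dt)) = 1.123751; d = 1/u = 0.889876
p = (exp((r-q)*dt) - d) / (u - d) = 0.485320
Discount per step: exp(-r*dt) = 0.994391
Stock lattice S(k, i) with i counting down-moves:
  k=0: S(0,0) = 0.9700
  k=1: S(1,0) = 1.0900; S(1,1) = 0.8632
  k=2: S(2,0) = 1.2249; S(2,1) = 0.9700; S(2,2) = 0.7681
Terminal payoffs V(N, i) = max(S_T - K, 0):
  V(2,0) = 0.354933; V(2,1) = 0.100000; V(2,2) = 0.000000
Backward induction: V(k, i) = exp(-r*dt) * [p * V(k+1, i) + (1-p) * V(k+1, i+1)].
  V(1,0) = exp(-r*dt) * [p*0.354933 + (1-p)*0.100000] = 0.222469
  V(1,1) = exp(-r*dt) * [p*0.100000 + (1-p)*0.000000] = 0.048260
  V(0,0) = exp(-r*dt) * [p*0.222469 + (1-p)*0.048260] = 0.132062

Answer: Price = V(0,0) = 0.1321


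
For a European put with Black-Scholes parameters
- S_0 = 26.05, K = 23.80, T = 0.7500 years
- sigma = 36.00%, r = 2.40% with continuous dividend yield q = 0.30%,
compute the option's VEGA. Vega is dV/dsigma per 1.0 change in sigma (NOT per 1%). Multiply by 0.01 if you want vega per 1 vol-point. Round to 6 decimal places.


d1 = 0.4961433478; d2 = 0.1843742024
phi(d1) = 0.3527422552; exp(-qT) = 0.9977525294; exp(-rT) = 0.9821610324
Vega = S * exp(-qT) * phi(d1) * sqrt(T) = 26.0500 * 0.9977525294 * 0.3527422552 * 0.8660254038 = 7.939967

Answer: Vega = 7.939967


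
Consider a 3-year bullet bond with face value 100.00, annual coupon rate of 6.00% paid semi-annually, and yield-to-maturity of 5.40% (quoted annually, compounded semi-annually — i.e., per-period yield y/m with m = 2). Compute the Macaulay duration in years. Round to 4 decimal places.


Coupon per period c = face * coupon_rate / m = 3.000000
Periods per year m = 2; per-period yield y/m = 0.027000
Number of cashflows N = 6
Cashflows (t years, CF_t, discount factor 1/(1+y/m)^(m*t), PV):
  t = 0.5000: CF_t = 3.000000, DF = 0.973710, PV = 2.921130
  t = 1.0000: CF_t = 3.000000, DF = 0.948111, PV = 2.844333
  t = 1.5000: CF_t = 3.000000, DF = 0.923185, PV = 2.769555
  t = 2.0000: CF_t = 3.000000, DF = 0.898914, PV = 2.696743
  t = 2.5000: CF_t = 3.000000, DF = 0.875282, PV = 2.625845
  t = 3.0000: CF_t = 103.000000, DF = 0.852270, PV = 87.783838
Price P = sum_t PV_t = 101.641441
Macaulay numerator sum_t t * PV_t:
  t * PV_t at t = 0.5000: 1.460565
  t * PV_t at t = 1.0000: 2.844333
  t * PV_t at t = 1.5000: 4.154332
  t * PV_t at t = 2.0000: 5.393485
  t * PV_t at t = 2.5000: 6.564612
  t * PV_t at t = 3.0000: 263.351513
Macaulay duration D = (sum_t t * PV_t) / P = 283.768839 / 101.641441 = 2.791862

Answer: Macaulay duration = 2.7919 years


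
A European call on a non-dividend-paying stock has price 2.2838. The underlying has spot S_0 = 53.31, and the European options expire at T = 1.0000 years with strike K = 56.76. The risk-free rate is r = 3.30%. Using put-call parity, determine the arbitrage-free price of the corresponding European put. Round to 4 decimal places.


Answer: Put price = 3.8913

Derivation:
Put-call parity: C - P = S_0 * exp(-qT) - K * exp(-rT).
S_0 * exp(-qT) = 53.3100 * 1.00000000 = 53.31000000
K * exp(-rT) = 56.7600 * 0.96753856 = 54.91748864
P = C - S*exp(-qT) + K*exp(-rT)
P = 2.2838 - 53.31000000 + 54.91748864 = 3.8913


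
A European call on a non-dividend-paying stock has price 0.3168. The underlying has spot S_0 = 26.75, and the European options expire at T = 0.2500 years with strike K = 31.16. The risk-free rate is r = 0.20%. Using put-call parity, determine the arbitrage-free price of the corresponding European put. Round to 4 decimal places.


Answer: Put price = 4.7112

Derivation:
Put-call parity: C - P = S_0 * exp(-qT) - K * exp(-rT).
S_0 * exp(-qT) = 26.7500 * 1.00000000 = 26.75000000
K * exp(-rT) = 31.1600 * 0.99950012 = 31.14442389
P = C - S*exp(-qT) + K*exp(-rT)
P = 0.3168 - 26.75000000 + 31.14442389 = 4.7112


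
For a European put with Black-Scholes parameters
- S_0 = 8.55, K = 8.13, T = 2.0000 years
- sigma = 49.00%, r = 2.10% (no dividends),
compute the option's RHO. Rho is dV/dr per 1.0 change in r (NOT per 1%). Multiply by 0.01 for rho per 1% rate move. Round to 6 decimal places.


Answer: Rho = -9.111645

Derivation:
d1 = 0.4797796850; d2 = -0.2131849605
phi(d1) = 0.3555701199; exp(-qT) = 1.0000000000; exp(-rT) = 0.9588697806
N(-d2) = 0.5844086508
Rho = -K*T*exp(-rT)*N(-d2) = -8.1300 * 2.0000 * 0.9588697806 * 0.5844086508 = -9.111645


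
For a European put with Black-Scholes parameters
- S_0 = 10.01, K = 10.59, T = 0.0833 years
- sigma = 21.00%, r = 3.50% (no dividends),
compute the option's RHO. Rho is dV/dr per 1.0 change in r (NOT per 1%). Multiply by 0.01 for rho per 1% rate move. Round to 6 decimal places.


Answer: Rho = -0.720365

Derivation:
d1 = -0.8509090383; d2 = -0.9115186910
phi(d1) = 0.2777700603; exp(-qT) = 1.0000000000; exp(-rT) = 0.9970887459
N(-d2) = 0.8189889290
Rho = -K*T*exp(-rT)*N(-d2) = -10.5900 * 0.0833 * 0.9970887459 * 0.8189889290 = -0.720365


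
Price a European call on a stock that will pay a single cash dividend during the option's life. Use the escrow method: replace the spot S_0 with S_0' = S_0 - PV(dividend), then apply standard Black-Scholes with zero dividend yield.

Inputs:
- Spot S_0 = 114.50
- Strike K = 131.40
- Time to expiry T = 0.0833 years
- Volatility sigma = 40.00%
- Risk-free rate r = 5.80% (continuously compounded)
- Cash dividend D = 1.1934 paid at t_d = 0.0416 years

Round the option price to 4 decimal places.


PV(D) = D * exp(-r * t_d) = 1.1934 * 0.99759011 = 1.19052404
S_0' = S_0 - PV(D) = 114.5000 - 1.19052404 = 113.30947596
d1 = (ln(S_0'/K) + (r + sigma^2/2)*T) / (sigma*sqrt(T)) = -1.18346909
d2 = d1 - sigma*sqrt(T) = -1.29891604
exp(-rT) = 0.99518025
N(d1) = 0.11831165; N(d2) = 0.09698637
C = S_0' * N(d1) - K * exp(-rT) * N(d2) = 113.30947596 * 0.11831165 - 131.4000 * 0.99518025 * 0.09698637 = 0.7232

Answer: Price = 0.7232


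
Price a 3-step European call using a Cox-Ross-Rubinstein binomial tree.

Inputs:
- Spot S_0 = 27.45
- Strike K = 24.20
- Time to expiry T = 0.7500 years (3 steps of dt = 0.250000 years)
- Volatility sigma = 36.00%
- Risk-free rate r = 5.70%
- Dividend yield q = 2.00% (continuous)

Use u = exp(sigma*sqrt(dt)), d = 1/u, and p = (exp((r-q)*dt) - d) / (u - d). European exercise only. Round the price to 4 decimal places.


Answer: Price = V(0,0) = 5.4280

Derivation:
dt = T/N = 0.250000
u = exp(sigma*sqrt(dt)) = 1.197217; d = 1/u = 0.835270
p = (exp((r-q)*dt) - d) / (u - d) = 0.480796
Discount per step: exp(-r*dt) = 0.985851
Stock lattice S(k, i) with i counting down-moves:
  k=0: S(0,0) = 27.4500
  k=1: S(1,0) = 32.8636; S(1,1) = 22.9282
  k=2: S(2,0) = 39.3449; S(2,1) = 27.4500; S(2,2) = 19.1512
  k=3: S(3,0) = 47.1044; S(3,1) = 32.8636; S(3,2) = 22.9282; S(3,3) = 15.9964
Terminal payoffs V(N, i) = max(S_T - K, 0):
  V(3,0) = 22.904388; V(3,1) = 8.663617; V(3,2) = 0.000000; V(3,3) = 0.000000
Backward induction: V(k, i) = exp(-r*dt) * [p * V(k+1, i) + (1-p) * V(k+1, i+1)].
  V(2,0) = exp(-r*dt) * [p*22.904388 + (1-p)*8.663617] = 15.291064
  V(2,1) = exp(-r*dt) * [p*8.663617 + (1-p)*0.000000] = 4.106495
  V(2,2) = exp(-r*dt) * [p*0.000000 + (1-p)*0.000000] = 0.000000
  V(1,0) = exp(-r*dt) * [p*15.291064 + (1-p)*4.106495] = 9.349801
  V(1,1) = exp(-r*dt) * [p*4.106495 + (1-p)*0.000000] = 1.946450
  V(0,0) = exp(-r*dt) * [p*9.349801 + (1-p)*1.946450] = 5.428047


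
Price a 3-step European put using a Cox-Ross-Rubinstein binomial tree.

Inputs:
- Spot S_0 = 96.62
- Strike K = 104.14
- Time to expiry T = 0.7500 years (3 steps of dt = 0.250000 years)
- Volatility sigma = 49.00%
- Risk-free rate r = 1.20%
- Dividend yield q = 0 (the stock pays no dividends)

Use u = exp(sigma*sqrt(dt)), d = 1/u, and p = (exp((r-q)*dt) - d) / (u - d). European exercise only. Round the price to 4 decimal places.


dt = T/N = 0.250000
u = exp(sigma*sqrt(dt)) = 1.277621; d = 1/u = 0.782705
p = (exp((r-q)*dt) - d) / (u - d) = 0.445125
Discount per step: exp(-r*dt) = 0.997004
Stock lattice S(k, i) with i counting down-moves:
  k=0: S(0,0) = 96.6200
  k=1: S(1,0) = 123.4438; S(1,1) = 75.6249
  k=2: S(2,0) = 157.7144; S(2,1) = 96.6200; S(2,2) = 59.1920
  k=3: S(3,0) = 201.4993; S(3,1) = 123.4438; S(3,2) = 75.6249; S(3,3) = 46.3298
Terminal payoffs V(N, i) = max(K - S_T, 0):
  V(3,0) = 0.000000; V(3,1) = 0.000000; V(3,2) = 28.515088; V(3,3) = 57.810183
Backward induction: V(k, i) = exp(-r*dt) * [p * V(k+1, i) + (1-p) * V(k+1, i+1)].
  V(2,0) = exp(-r*dt) * [p*0.000000 + (1-p)*0.000000] = 0.000000
  V(2,1) = exp(-r*dt) * [p*0.000000 + (1-p)*28.515088] = 15.774906
  V(2,2) = exp(-r*dt) * [p*28.515088 + (1-p)*57.810183] = 44.636086
  V(1,0) = exp(-r*dt) * [p*0.000000 + (1-p)*15.774906] = 8.726876
  V(1,1) = exp(-r*dt) * [p*15.774906 + (1-p)*44.636086] = 31.694020
  V(0,0) = exp(-r*dt) * [p*8.726876 + (1-p)*31.694020] = 21.406448

Answer: Price = V(0,0) = 21.4064


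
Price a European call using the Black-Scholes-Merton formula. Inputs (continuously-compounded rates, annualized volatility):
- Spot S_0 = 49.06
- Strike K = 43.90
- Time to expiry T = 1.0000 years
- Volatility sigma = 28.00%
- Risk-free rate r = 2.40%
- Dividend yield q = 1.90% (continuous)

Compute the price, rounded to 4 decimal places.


d1 = (ln(S/K) + (r - q + 0.5*sigma^2) * T) / (sigma * sqrt(T)) = 0.55474900
d2 = d1 - sigma * sqrt(T) = 0.27474900
exp(-rT) = 0.97628571; exp(-qT) = 0.98117936
C = S_0 * exp(-qT) * N(d1) - K * exp(-rT) * N(d2)
N(d1) = 0.71046682; N(d2) = 0.60824546
C = 49.0600 * 0.98117936 * 0.71046682 - 43.9000 * 0.97628571 * 0.60824546 = 8.1307

Answer: Price = 8.1307


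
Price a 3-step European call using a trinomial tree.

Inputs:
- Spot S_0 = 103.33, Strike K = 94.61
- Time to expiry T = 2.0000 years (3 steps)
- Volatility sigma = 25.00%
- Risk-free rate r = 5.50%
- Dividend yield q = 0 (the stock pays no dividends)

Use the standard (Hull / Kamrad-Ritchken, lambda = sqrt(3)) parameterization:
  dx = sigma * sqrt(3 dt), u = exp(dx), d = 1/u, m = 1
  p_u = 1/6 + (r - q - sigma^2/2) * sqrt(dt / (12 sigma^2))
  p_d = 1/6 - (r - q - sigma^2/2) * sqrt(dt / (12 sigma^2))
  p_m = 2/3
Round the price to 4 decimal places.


dt = T/N = 0.666667; dx = sigma*sqrt(3*dt) = 0.353553
u = exp(dx) = 1.424119; d = 1/u = 0.702189
p_u = 0.189058, p_m = 0.666667, p_d = 0.144275
Discount per step: exp(-r*dt) = 0.963997
Stock lattice S(k, j) with j the centered position index:
  k=0: S(0,+0) = 103.3300
  k=1: S(1,-1) = 72.5571; S(1,+0) = 103.3300; S(1,+1) = 147.1542
  k=2: S(2,-2) = 50.9488; S(2,-1) = 72.5571; S(2,+0) = 103.3300; S(2,+1) = 147.1542; S(2,+2) = 209.5651
  k=3: S(3,-3) = 35.7757; S(3,-2) = 50.9488; S(3,-1) = 72.5571; S(3,+0) = 103.3300; S(3,+1) = 147.1542; S(3,+2) = 209.5651; S(3,+3) = 298.4457
Terminal payoffs V(N, j) = max(S_T - K, 0):
  V(3,-3) = 0.000000; V(3,-2) = 0.000000; V(3,-1) = 0.000000; V(3,+0) = 8.720000; V(3,+1) = 52.544218; V(3,+2) = 114.955121; V(3,+3) = 203.835675
Backward induction: V(k, j) = exp(-r*dt) * [p_u * V(k+1, j+1) + p_m * V(k+1, j) + p_d * V(k+1, j-1)]
  V(2,-2) = exp(-r*dt) * [p_u*0.000000 + p_m*0.000000 + p_d*0.000000] = 0.000000
  V(2,-1) = exp(-r*dt) * [p_u*8.720000 + p_m*0.000000 + p_d*0.000000] = 1.589236
  V(2,+0) = exp(-r*dt) * [p_u*52.544218 + p_m*8.720000 + p_d*0.000000] = 15.180316
  V(2,+1) = exp(-r*dt) * [p_u*114.955121 + p_m*52.544218 + p_d*8.720000] = 55.931887
  V(2,+2) = exp(-r*dt) * [p_u*203.835675 + p_m*114.955121 + p_d*52.544218] = 118.334929
  V(1,-1) = exp(-r*dt) * [p_u*15.180316 + p_m*1.589236 + p_d*0.000000] = 3.787986
  V(1,+0) = exp(-r*dt) * [p_u*55.931887 + p_m*15.180316 + p_d*1.589236] = 20.170576
  V(1,+1) = exp(-r*dt) * [p_u*118.334929 + p_m*55.931887 + p_d*15.180316] = 59.623505
  V(0,+0) = exp(-r*dt) * [p_u*59.623505 + p_m*20.170576 + p_d*3.787986] = 24.356248

Answer: Price = V(0,0) = 24.3562


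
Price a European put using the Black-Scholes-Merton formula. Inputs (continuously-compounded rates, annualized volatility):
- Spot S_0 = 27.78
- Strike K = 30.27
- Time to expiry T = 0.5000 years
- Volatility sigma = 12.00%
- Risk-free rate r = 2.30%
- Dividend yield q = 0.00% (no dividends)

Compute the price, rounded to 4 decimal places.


d1 = (ln(S/K) + (r - q + 0.5*sigma^2) * T) / (sigma * sqrt(T)) = -0.83368815
d2 = d1 - sigma * sqrt(T) = -0.91854097
exp(-rT) = 0.98856587; exp(-qT) = 1.00000000
P = K * exp(-rT) * N(-d2) - S_0 * exp(-qT) * N(-d1)
N(-d1) = 0.79777163; N(-d2) = 0.82083214
P = 30.2700 * 0.98856587 * 0.82083214 - 27.7800 * 1.00000000 * 0.79777163 = 2.4004

Answer: Price = 2.4004


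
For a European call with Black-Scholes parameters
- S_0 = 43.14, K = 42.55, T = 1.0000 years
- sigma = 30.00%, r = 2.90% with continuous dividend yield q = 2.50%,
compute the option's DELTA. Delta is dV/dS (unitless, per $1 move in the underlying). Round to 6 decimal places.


Answer: Delta = 0.568477

Derivation:
d1 = 0.2092359531; d2 = -0.0907640469
phi(d1) = 0.3903043829; exp(-qT) = 0.9753099120; exp(-rT) = 0.9714164645
N(d1) = 0.5828679765
Delta = exp(-qT) * N(d1) = 0.9753099120 * 0.5828679765 = 0.568477


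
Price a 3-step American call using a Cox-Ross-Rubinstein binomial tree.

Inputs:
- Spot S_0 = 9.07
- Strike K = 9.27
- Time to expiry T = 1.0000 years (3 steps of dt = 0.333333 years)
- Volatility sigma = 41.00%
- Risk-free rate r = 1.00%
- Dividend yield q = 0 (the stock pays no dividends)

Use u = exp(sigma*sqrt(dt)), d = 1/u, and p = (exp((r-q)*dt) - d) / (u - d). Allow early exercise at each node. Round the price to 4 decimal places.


dt = T/N = 0.333333
u = exp(sigma*sqrt(dt)) = 1.267078; d = 1/u = 0.789217
p = (exp((r-q)*dt) - d) / (u - d) = 0.448084
Discount per step: exp(-r*dt) = 0.996672
Stock lattice S(k, i) with i counting down-moves:
  k=0: S(0,0) = 9.0700
  k=1: S(1,0) = 11.4924; S(1,1) = 7.1582
  k=2: S(2,0) = 14.5618; S(2,1) = 9.0700; S(2,2) = 5.6494
  k=3: S(3,0) = 18.4509; S(3,1) = 11.4924; S(3,2) = 7.1582; S(3,3) = 4.4586
Terminal payoffs V(N, i) = max(S_T - K, 0):
  V(3,0) = 9.180899; V(3,1) = 2.222399; V(3,2) = 0.000000; V(3,3) = 0.000000
Backward induction: V(k, i) = exp(-r*dt) * [p * V(k+1, i) + (1-p) * V(k+1, i+1)]; then take max(V_cont, immediate exercise) for American.
  V(2,0) = exp(-r*dt) * [p*9.180899 + (1-p)*2.222399] = 5.322617; exercise = 5.291768; V(2,0) = max -> 5.322617
  V(2,1) = exp(-r*dt) * [p*2.222399 + (1-p)*0.000000] = 0.992507; exercise = 0.000000; V(2,1) = max -> 0.992507
  V(2,2) = exp(-r*dt) * [p*0.000000 + (1-p)*0.000000] = 0.000000; exercise = 0.000000; V(2,2) = max -> 0.000000
  V(1,0) = exp(-r*dt) * [p*5.322617 + (1-p)*0.992507] = 2.922998; exercise = 2.222399; V(1,0) = max -> 2.922998
  V(1,1) = exp(-r*dt) * [p*0.992507 + (1-p)*0.000000] = 0.443246; exercise = 0.000000; V(1,1) = max -> 0.443246
  V(0,0) = exp(-r*dt) * [p*2.922998 + (1-p)*0.443246] = 1.549210; exercise = 0.000000; V(0,0) = max -> 1.549210

Answer: Price = V(0,0) = 1.5492


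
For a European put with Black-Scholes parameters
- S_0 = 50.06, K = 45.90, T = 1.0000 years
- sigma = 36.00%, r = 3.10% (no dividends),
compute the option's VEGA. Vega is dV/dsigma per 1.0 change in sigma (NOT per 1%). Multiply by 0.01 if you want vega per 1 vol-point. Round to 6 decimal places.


d1 = 0.5071032470; d2 = 0.1471032470
phi(d1) = 0.3508082908; exp(-qT) = 1.0000000000; exp(-rT) = 0.9694755731
Vega = S * exp(-qT) * phi(d1) * sqrt(T) = 50.0600 * 1.0000000000 * 0.3508082908 * 1.0000000000 = 17.561463

Answer: Vega = 17.561463


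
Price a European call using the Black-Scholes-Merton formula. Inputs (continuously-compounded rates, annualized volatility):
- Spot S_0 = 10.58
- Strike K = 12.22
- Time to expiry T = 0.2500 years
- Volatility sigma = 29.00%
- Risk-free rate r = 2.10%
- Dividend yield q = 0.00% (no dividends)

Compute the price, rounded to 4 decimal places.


Answer: Price = 0.1482

Derivation:
d1 = (ln(S/K) + (r - q + 0.5*sigma^2) * T) / (sigma * sqrt(T)) = -0.88514502
d2 = d1 - sigma * sqrt(T) = -1.03014502
exp(-rT) = 0.99476376; exp(-qT) = 1.00000000
C = S_0 * exp(-qT) * N(d1) - K * exp(-rT) * N(d2)
N(d1) = 0.18803921; N(d2) = 0.15147097
C = 10.5800 * 1.00000000 * 0.18803921 - 12.2200 * 0.99476376 * 0.15147097 = 0.1482


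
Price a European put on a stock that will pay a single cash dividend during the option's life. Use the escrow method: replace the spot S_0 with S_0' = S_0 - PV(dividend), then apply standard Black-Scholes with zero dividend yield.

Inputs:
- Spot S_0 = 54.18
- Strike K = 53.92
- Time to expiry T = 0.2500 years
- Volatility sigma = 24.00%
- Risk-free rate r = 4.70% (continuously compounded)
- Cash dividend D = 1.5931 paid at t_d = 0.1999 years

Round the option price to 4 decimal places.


PV(D) = D * exp(-r * t_d) = 1.5931 * 0.99064870 = 1.57820244
S_0' = S_0 - PV(D) = 54.1800 - 1.57820244 = 52.60179756
d1 = (ln(S_0'/K) + (r + sigma^2/2)*T) / (sigma*sqrt(T)) = -0.04834311
d2 = d1 - sigma*sqrt(T) = -0.16834311
exp(-rT) = 0.98831876
N(-d1) = 0.51927860; N(-d2) = 0.56684332
P = K * exp(-rT) * N(-d2) - S_0' * N(-d1) = 53.9200 * 0.98831876 * 0.56684332 - 52.60179756 * 0.51927860 = 2.8922

Answer: Price = 2.8922


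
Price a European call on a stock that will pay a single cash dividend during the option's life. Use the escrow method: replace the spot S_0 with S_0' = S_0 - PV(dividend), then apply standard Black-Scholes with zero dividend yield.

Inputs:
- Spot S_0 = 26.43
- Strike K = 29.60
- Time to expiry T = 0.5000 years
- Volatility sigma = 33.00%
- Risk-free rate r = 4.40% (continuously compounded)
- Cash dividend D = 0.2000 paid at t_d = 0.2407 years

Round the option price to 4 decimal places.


Answer: Price = 1.4261

Derivation:
PV(D) = D * exp(-r * t_d) = 0.2000 * 0.98946509 = 0.19789302
S_0' = S_0 - PV(D) = 26.4300 - 0.19789302 = 26.23210698
d1 = (ln(S_0'/K) + (r + sigma^2/2)*T) / (sigma*sqrt(T)) = -0.30669254
d2 = d1 - sigma*sqrt(T) = -0.54003778
exp(-rT) = 0.97824024
N(d1) = 0.37953870; N(d2) = 0.29458549
C = S_0' * N(d1) - K * exp(-rT) * N(d2) = 26.23210698 * 0.37953870 - 29.6000 * 0.97824024 * 0.29458549 = 1.4261


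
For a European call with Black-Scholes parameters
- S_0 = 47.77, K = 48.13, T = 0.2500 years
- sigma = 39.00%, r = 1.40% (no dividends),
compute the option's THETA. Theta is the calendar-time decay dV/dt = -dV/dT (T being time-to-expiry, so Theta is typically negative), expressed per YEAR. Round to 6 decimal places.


Answer: Theta = -7.714626

Derivation:
d1 = 0.0769468928; d2 = -0.1180531072
phi(d1) = 0.3977629933; exp(-qT) = 1.0000000000; exp(-rT) = 0.9965061179
Theta = -S*exp(-qT)*phi(d1)*sigma/(2*sqrt(T)) - r*K*exp(-rT)*N(d2) + q*S*exp(-qT)*N(d1)
N(d1) = 0.5306671035; N(d2) = 0.4530127893; sqrt(T) = 0.5000000000
Term 1 = -47.7700 * 1.0000000000 * 0.3977629933 * 0.3900 / (2 * 0.5000000000) = -7.4104438941
Term 2 = -0.0140 * 48.1300 * 0.9965061179 * 0.4530127893 = -0.3041825734
Term 3 = 0 (no dividend yield, q = 0)
Theta = -7.4104438941 + (-0.3041825734) + (0.0000000000) = -7.714626


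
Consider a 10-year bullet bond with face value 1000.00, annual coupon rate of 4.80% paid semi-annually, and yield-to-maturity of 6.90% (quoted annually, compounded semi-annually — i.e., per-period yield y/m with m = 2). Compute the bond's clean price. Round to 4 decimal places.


Coupon per period c = face * coupon_rate / m = 24.000000
Periods per year m = 2; per-period yield y/m = 0.034500
Number of cashflows N = 20
Cashflows (t years, CF_t, discount factor 1/(1+y/m)^(m*t), PV):
  t = 0.5000: CF_t = 24.000000, DF = 0.966651, PV = 23.199613
  t = 1.0000: CF_t = 24.000000, DF = 0.934413, PV = 22.425919
  t = 1.5000: CF_t = 24.000000, DF = 0.903251, PV = 21.678027
  t = 2.0000: CF_t = 24.000000, DF = 0.873128, PV = 20.955077
  t = 2.5000: CF_t = 24.000000, DF = 0.844010, PV = 20.256237
  t = 3.0000: CF_t = 24.000000, DF = 0.815863, PV = 19.580703
  t = 3.5000: CF_t = 24.000000, DF = 0.788654, PV = 18.927697
  t = 4.0000: CF_t = 24.000000, DF = 0.762353, PV = 18.296469
  t = 4.5000: CF_t = 24.000000, DF = 0.736929, PV = 17.686292
  t = 5.0000: CF_t = 24.000000, DF = 0.712353, PV = 17.096464
  t = 5.5000: CF_t = 24.000000, DF = 0.688596, PV = 16.526306
  t = 6.0000: CF_t = 24.000000, DF = 0.665632, PV = 15.975163
  t = 6.5000: CF_t = 24.000000, DF = 0.643433, PV = 15.442400
  t = 7.0000: CF_t = 24.000000, DF = 0.621975, PV = 14.927405
  t = 7.5000: CF_t = 24.000000, DF = 0.601233, PV = 14.429584
  t = 8.0000: CF_t = 24.000000, DF = 0.581182, PV = 13.948366
  t = 8.5000: CF_t = 24.000000, DF = 0.561800, PV = 13.483195
  t = 9.0000: CF_t = 24.000000, DF = 0.543064, PV = 13.033538
  t = 9.5000: CF_t = 24.000000, DF = 0.524953, PV = 12.598877
  t = 10.0000: CF_t = 1024.000000, DF = 0.507446, PV = 519.625023
Price P = sum_t PV_t = 850.092356

Answer: Price = 850.0924


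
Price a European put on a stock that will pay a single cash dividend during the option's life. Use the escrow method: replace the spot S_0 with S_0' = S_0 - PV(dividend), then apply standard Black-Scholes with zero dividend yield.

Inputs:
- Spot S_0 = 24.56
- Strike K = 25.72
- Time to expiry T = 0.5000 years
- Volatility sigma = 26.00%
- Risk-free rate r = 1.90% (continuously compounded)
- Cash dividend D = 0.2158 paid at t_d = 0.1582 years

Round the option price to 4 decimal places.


Answer: Price = 2.4458

Derivation:
PV(D) = D * exp(-r * t_d) = 0.2158 * 0.99699871 = 0.21515232
S_0' = S_0 - PV(D) = 24.5600 - 0.21515232 = 24.34484768
d1 = (ln(S_0'/K) + (r + sigma^2/2)*T) / (sigma*sqrt(T)) = -0.15528427
d2 = d1 - sigma*sqrt(T) = -0.33913204
exp(-rT) = 0.99054498
N(-d1) = 0.56170139; N(-d2) = 0.63274487
P = K * exp(-rT) * N(-d2) - S_0' * N(-d1) = 25.7200 * 0.99054498 * 0.63274487 - 24.34484768 * 0.56170139 = 2.4458


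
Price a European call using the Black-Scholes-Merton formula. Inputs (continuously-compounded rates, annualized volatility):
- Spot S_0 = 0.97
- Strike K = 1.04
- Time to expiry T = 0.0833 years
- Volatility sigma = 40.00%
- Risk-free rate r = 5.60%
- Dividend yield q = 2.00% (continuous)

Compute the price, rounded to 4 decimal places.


Answer: Price = 0.0202

Derivation:
d1 = (ln(S/K) + (r - q + 0.5*sigma^2) * T) / (sigma * sqrt(T)) = -0.51986750
d2 = d1 - sigma * sqrt(T) = -0.63531445
exp(-rT) = 0.99534606; exp(-qT) = 0.99833539
C = S_0 * exp(-qT) * N(d1) - K * exp(-rT) * N(d2)
N(d1) = 0.30157797; N(d2) = 0.26261167
C = 0.9700 * 0.99833539 * 0.30157797 - 1.0400 * 0.99534606 * 0.26261167 = 0.0202


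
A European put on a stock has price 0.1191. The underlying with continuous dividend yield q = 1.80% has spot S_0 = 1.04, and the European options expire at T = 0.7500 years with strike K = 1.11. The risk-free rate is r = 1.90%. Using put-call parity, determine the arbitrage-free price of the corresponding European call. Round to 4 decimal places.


Answer: Call price = 0.0509

Derivation:
Put-call parity: C - P = S_0 * exp(-qT) - K * exp(-rT).
S_0 * exp(-qT) = 1.0400 * 0.98659072 = 1.02605434
K * exp(-rT) = 1.1100 * 0.98585105 = 1.09429467
C = P + S*exp(-qT) - K*exp(-rT)
C = 0.1191 + 1.02605434 - 1.09429467 = 0.0509


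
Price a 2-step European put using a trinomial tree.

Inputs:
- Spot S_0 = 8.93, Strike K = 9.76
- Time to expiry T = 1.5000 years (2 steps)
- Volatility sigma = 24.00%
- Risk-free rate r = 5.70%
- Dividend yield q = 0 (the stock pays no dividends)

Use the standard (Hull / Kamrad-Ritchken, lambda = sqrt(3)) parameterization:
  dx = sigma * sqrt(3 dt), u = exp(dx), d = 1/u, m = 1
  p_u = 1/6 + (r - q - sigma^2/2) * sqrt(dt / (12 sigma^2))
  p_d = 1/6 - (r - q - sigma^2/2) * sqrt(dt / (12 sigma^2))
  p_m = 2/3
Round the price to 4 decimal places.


Answer: Price = V(0,0) = 1.0665

Derivation:
dt = T/N = 0.750000; dx = sigma*sqrt(3*dt) = 0.360000
u = exp(dx) = 1.433329; d = 1/u = 0.697676
p_u = 0.196042, p_m = 0.666667, p_d = 0.137292
Discount per step: exp(-r*dt) = 0.958151
Stock lattice S(k, j) with j the centered position index:
  k=0: S(0,+0) = 8.9300
  k=1: S(1,-1) = 6.2302; S(1,+0) = 8.9300; S(1,+1) = 12.7996
  k=2: S(2,-2) = 4.3467; S(2,-1) = 6.2302; S(2,+0) = 8.9300; S(2,+1) = 12.7996; S(2,+2) = 18.3461
Terminal payoffs V(N, j) = max(K - S_T, 0):
  V(2,-2) = 5.413302; V(2,-1) = 3.529750; V(2,+0) = 0.830000; V(2,+1) = 0.000000; V(2,+2) = 0.000000
Backward induction: V(k, j) = exp(-r*dt) * [p_u * V(k+1, j+1) + p_m * V(k+1, j) + p_d * V(k+1, j-1)]
  V(1,-1) = exp(-r*dt) * [p_u*0.830000 + p_m*3.529750 + p_d*5.413302] = 3.122693
  V(1,+0) = exp(-r*dt) * [p_u*0.000000 + p_m*0.830000 + p_d*3.529750] = 0.994502
  V(1,+1) = exp(-r*dt) * [p_u*0.000000 + p_m*0.000000 + p_d*0.830000] = 0.109183
  V(0,+0) = exp(-r*dt) * [p_u*0.109183 + p_m*0.994502 + p_d*3.122693] = 1.066542


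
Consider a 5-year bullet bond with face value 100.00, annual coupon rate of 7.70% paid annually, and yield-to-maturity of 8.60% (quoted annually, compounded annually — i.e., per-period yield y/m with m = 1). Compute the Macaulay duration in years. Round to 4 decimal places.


Answer: Macaulay duration = 4.3209 years

Derivation:
Coupon per period c = face * coupon_rate / m = 7.700000
Periods per year m = 1; per-period yield y/m = 0.086000
Number of cashflows N = 5
Cashflows (t years, CF_t, discount factor 1/(1+y/m)^(m*t), PV):
  t = 1.0000: CF_t = 7.700000, DF = 0.920810, PV = 7.090239
  t = 2.0000: CF_t = 7.700000, DF = 0.847892, PV = 6.528766
  t = 3.0000: CF_t = 7.700000, DF = 0.780747, PV = 6.011755
  t = 4.0000: CF_t = 7.700000, DF = 0.718920, PV = 5.535686
  t = 5.0000: CF_t = 107.700000, DF = 0.661989, PV = 71.296232
Price P = sum_t PV_t = 96.462677
Macaulay numerator sum_t t * PV_t:
  t * PV_t at t = 1.0000: 7.090239
  t * PV_t at t = 2.0000: 13.057531
  t * PV_t at t = 3.0000: 18.035264
  t * PV_t at t = 4.0000: 22.142743
  t * PV_t at t = 5.0000: 356.481159
Macaulay duration D = (sum_t t * PV_t) / P = 416.806937 / 96.462677 = 4.320914


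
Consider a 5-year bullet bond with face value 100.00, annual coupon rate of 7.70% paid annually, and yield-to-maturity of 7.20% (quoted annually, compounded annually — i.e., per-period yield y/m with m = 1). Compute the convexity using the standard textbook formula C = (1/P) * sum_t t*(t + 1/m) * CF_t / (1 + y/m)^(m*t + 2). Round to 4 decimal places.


Answer: Convexity = 21.5623

Derivation:
Coupon per period c = face * coupon_rate / m = 7.700000
Periods per year m = 1; per-period yield y/m = 0.072000
Number of cashflows N = 5
Cashflows (t years, CF_t, discount factor 1/(1+y/m)^(m*t), PV):
  t = 1.0000: CF_t = 7.700000, DF = 0.932836, PV = 7.182836
  t = 2.0000: CF_t = 7.700000, DF = 0.870183, PV = 6.700407
  t = 3.0000: CF_t = 7.700000, DF = 0.811738, PV = 6.250379
  t = 4.0000: CF_t = 7.700000, DF = 0.757218, PV = 5.830578
  t = 5.0000: CF_t = 107.700000, DF = 0.706360, PV = 76.074968
Price P = sum_t PV_t = 102.039167
Convexity numerator sum_t t*(t + 1/m) * CF_t / (1+y/m)^(m*t + 2):
  t = 1.0000: term = 12.500758
  t = 2.0000: term = 34.983466
  t = 3.0000: term = 65.267660
  t = 4.0000: term = 101.473352
  t = 5.0000: term = 1985.973552
Convexity = (1/P) * sum = 2200.198789 / 102.039167 = 21.562297


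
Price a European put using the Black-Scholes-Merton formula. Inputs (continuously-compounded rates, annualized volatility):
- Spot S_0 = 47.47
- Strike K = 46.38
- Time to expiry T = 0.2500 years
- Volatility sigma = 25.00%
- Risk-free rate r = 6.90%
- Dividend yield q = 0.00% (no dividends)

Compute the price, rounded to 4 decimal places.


d1 = (ln(S/K) + (r - q + 0.5*sigma^2) * T) / (sigma * sqrt(T)) = 0.38633681
d2 = d1 - sigma * sqrt(T) = 0.26133681
exp(-rT) = 0.98289793; exp(-qT) = 1.00000000
P = K * exp(-rT) * N(-d2) - S_0 * exp(-qT) * N(-d1)
N(-d1) = 0.34962362; N(-d2) = 0.39691639
P = 46.3800 * 0.98289793 * 0.39691639 - 47.4700 * 1.00000000 * 0.34962362 = 1.4975

Answer: Price = 1.4975


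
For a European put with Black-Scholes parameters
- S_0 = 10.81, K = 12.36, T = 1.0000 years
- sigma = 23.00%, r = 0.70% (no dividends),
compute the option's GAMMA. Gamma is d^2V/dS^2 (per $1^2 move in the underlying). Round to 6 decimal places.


d1 = -0.4371470451; d2 = -0.6671470451
phi(d1) = 0.3625882802; exp(-qT) = 1.0000000000; exp(-rT) = 0.9930244429
Gamma = exp(-qT) * phi(d1) / (S * sigma * sqrt(T)) = 1.0000000000 * 0.3625882802 / (10.8100 * 0.2300 * 1.0000000000) = 0.145834

Answer: Gamma = 0.145834


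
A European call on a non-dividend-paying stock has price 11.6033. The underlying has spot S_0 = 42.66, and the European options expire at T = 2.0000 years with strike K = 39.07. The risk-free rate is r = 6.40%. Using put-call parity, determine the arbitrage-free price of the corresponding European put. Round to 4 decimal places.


Put-call parity: C - P = S_0 * exp(-qT) - K * exp(-rT).
S_0 * exp(-qT) = 42.6600 * 1.00000000 = 42.66000000
K * exp(-rT) = 39.0700 * 0.87985338 = 34.37587152
P = C - S*exp(-qT) + K*exp(-rT)
P = 11.6033 - 42.66000000 + 34.37587152 = 3.3192

Answer: Put price = 3.3192


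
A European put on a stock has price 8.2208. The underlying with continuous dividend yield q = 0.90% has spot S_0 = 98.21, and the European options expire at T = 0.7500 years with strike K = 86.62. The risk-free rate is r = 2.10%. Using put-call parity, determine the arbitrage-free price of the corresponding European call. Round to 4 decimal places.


Answer: Call price = 20.5037

Derivation:
Put-call parity: C - P = S_0 * exp(-qT) - K * exp(-rT).
S_0 * exp(-qT) = 98.2100 * 0.99327273 = 97.54931482
K * exp(-rT) = 86.6200 * 0.98437338 = 85.26642240
C = P + S*exp(-qT) - K*exp(-rT)
C = 8.2208 + 97.54931482 - 85.26642240 = 20.5037


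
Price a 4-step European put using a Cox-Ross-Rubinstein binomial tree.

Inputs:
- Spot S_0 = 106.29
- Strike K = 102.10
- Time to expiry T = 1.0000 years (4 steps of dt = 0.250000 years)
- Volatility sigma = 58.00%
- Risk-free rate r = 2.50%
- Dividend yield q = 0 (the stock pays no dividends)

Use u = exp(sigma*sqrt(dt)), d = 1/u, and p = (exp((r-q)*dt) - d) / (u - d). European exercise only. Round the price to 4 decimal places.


dt = T/N = 0.250000
u = exp(sigma*sqrt(dt)) = 1.336427; d = 1/u = 0.748264
p = (exp((r-q)*dt) - d) / (u - d) = 0.438663
Discount per step: exp(-r*dt) = 0.993769
Stock lattice S(k, i) with i counting down-moves:
  k=0: S(0,0) = 106.2900
  k=1: S(1,0) = 142.0489; S(1,1) = 79.5329
  k=2: S(2,0) = 189.8380; S(2,1) = 106.2900; S(2,2) = 59.5116
  k=3: S(3,0) = 253.7048; S(3,1) = 142.0489; S(3,2) = 79.5329; S(3,3) = 44.5304
  k=4: S(4,0) = 339.0580; S(4,1) = 189.8380; S(4,2) = 106.2900; S(4,3) = 59.5116; S(4,4) = 33.3204
Terminal payoffs V(N, i) = max(K - S_T, 0):
  V(4,0) = 0.000000; V(4,1) = 0.000000; V(4,2) = 0.000000; V(4,3) = 42.588403; V(4,4) = 68.779554
Backward induction: V(k, i) = exp(-r*dt) * [p * V(k+1, i) + (1-p) * V(k+1, i+1)].
  V(3,0) = exp(-r*dt) * [p*0.000000 + (1-p)*0.000000] = 0.000000
  V(3,1) = exp(-r*dt) * [p*0.000000 + (1-p)*0.000000] = 0.000000
  V(3,2) = exp(-r*dt) * [p*0.000000 + (1-p)*42.588403] = 23.757479
  V(3,3) = exp(-r*dt) * [p*42.588403 + (1-p)*68.779554] = 56.933505
  V(2,0) = exp(-r*dt) * [p*0.000000 + (1-p)*0.000000] = 0.000000
  V(2,1) = exp(-r*dt) * [p*0.000000 + (1-p)*23.757479] = 13.252852
  V(2,2) = exp(-r*dt) * [p*23.757479 + (1-p)*56.933505] = 42.116344
  V(1,0) = exp(-r*dt) * [p*0.000000 + (1-p)*13.252852] = 7.392960
  V(1,1) = exp(-r*dt) * [p*13.252852 + (1-p)*42.116344] = 29.271466
  V(0,0) = exp(-r*dt) * [p*7.392960 + (1-p)*29.271466] = 19.551585

Answer: Price = V(0,0) = 19.5516
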